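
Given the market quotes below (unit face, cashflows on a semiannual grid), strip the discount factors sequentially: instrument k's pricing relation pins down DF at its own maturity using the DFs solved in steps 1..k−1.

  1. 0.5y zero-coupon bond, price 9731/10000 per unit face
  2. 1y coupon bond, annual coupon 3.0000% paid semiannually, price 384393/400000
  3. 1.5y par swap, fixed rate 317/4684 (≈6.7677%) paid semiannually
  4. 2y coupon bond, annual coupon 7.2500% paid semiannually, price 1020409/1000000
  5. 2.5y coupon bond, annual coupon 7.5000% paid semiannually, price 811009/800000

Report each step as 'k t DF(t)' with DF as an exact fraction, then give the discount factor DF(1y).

step 1 [0.5y] zero: DF = P = 9731/10000 ≈ 0.973100
step 2 [1y] bond c/2=3/200: DF=(384393/400000 − 3/200·(0.973100))/(1+3/200) = 2331/2500 ≈ 0.932400
step 3 [1.5y] swap r/2=317/9368: DF=(1 − 317/9368·(0.973100+0.932400))/(1+317/9368) = 9049/10000 ≈ 0.904900
step 4 [2y] bond c/2=29/800: DF=(1020409/1000000 − 29/800·(0.973100+0.932400+0.904900))/(1+29/800) = 554/625 ≈ 0.886400
step 5 [2.5y] bond c/2=3/80: DF=(811009/800000 − 3/80·(0.973100+0.932400+0.904900+0.886400))/(1+3/80) = 1687/2000 ≈ 0.843500

1 1/2 9731/10000
2 1 2331/2500
3 3/2 9049/10000
4 2 554/625
5 5/2 1687/2000
DF(1y) = 2331/2500 ≈ 0.932400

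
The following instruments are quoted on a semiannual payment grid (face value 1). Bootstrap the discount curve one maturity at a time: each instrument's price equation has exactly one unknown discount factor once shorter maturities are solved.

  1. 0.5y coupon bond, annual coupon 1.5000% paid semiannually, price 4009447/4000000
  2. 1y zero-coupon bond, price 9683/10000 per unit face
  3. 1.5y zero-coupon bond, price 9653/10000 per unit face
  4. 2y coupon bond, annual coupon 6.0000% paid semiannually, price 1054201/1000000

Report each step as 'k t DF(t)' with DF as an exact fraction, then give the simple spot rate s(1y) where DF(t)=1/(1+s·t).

1 1/2 9949/10000
2 1 9683/10000
3 3/2 9653/10000
4 2 4691/5000
s(1y) = (1/(9683/10000) − 1)/(1) = 317/9683 ≈ 3.2738%

step 1 [0.5y] bond c/2=3/400: DF=(4009447/4000000 − 3/400·(0))/(1+3/400) = 9949/10000 ≈ 0.994900
step 2 [1y] zero: DF = P = 9683/10000 ≈ 0.968300
step 3 [1.5y] zero: DF = P = 9653/10000 ≈ 0.965300
step 4 [2y] bond c/2=3/100: DF=(1054201/1000000 − 3/100·(0.994900+0.968300+0.965300))/(1+3/100) = 4691/5000 ≈ 0.938200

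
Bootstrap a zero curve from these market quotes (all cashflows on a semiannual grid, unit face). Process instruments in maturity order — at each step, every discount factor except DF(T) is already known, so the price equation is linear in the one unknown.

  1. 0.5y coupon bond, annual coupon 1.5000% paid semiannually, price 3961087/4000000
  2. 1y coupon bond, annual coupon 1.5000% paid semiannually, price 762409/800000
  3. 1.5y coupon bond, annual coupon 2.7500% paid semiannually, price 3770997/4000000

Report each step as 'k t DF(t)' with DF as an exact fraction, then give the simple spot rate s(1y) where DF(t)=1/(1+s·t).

step 1 [0.5y] bond c/2=3/400: DF=(3961087/4000000 − 3/400·(0))/(1+3/400) = 9829/10000 ≈ 0.982900
step 2 [1y] bond c/2=3/400: DF=(762409/800000 − 3/400·(0.982900))/(1+3/400) = 4693/5000 ≈ 0.938600
step 3 [1.5y] bond c/2=11/800: DF=(3770997/4000000 − 11/800·(0.982900+0.938600))/(1+11/800) = 9039/10000 ≈ 0.903900

1 1/2 9829/10000
2 1 4693/5000
3 3/2 9039/10000
s(1y) = (1/(4693/5000) − 1)/(1) = 307/4693 ≈ 6.5417%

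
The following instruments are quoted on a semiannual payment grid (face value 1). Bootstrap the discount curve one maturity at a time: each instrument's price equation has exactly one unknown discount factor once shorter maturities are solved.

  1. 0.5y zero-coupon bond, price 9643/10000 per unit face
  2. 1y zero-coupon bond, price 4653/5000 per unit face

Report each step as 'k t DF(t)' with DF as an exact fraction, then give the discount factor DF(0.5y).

1 1/2 9643/10000
2 1 4653/5000
DF(0.5y) = 9643/10000 ≈ 0.964300

step 1 [0.5y] zero: DF = P = 9643/10000 ≈ 0.964300
step 2 [1y] zero: DF = P = 4653/5000 ≈ 0.930600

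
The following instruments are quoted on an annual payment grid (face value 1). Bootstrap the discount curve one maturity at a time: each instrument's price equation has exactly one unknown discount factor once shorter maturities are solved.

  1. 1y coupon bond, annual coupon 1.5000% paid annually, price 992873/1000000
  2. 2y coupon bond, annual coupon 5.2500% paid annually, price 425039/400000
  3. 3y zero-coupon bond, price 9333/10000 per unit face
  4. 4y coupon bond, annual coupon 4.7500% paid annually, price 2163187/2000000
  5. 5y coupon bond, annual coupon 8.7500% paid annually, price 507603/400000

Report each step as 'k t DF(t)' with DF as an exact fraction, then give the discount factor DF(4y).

step 1 [1y] bond c/1=3/200: DF=(992873/1000000 − 3/200·(0))/(1+3/200) = 4891/5000 ≈ 0.978200
step 2 [2y] bond c/1=21/400: DF=(425039/400000 − 21/400·(0.978200))/(1+21/400) = 1201/1250 ≈ 0.960800
step 3 [3y] zero: DF = P = 9333/10000 ≈ 0.933300
step 4 [4y] bond c/1=19/400: DF=(2163187/2000000 − 19/400·(0.978200+0.960800+0.933300))/(1+19/400) = 9023/10000 ≈ 0.902300
step 5 [5y] bond c/1=7/80: DF=(507603/400000 − 7/80·(0.978200+0.960800+0.933300+0.902300))/(1+7/80) = 1079/1250 ≈ 0.863200

1 1 4891/5000
2 2 1201/1250
3 3 9333/10000
4 4 9023/10000
5 5 1079/1250
DF(4y) = 9023/10000 ≈ 0.902300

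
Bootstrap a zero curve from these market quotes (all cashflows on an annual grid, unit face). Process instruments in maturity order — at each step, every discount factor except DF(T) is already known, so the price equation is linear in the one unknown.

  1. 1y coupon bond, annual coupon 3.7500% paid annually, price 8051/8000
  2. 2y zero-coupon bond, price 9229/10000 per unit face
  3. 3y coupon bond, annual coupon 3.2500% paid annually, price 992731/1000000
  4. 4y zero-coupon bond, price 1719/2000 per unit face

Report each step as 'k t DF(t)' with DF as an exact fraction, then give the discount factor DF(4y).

step 1 [1y] bond c/1=3/80: DF=(8051/8000 − 3/80·(0))/(1+3/80) = 97/100 ≈ 0.970000
step 2 [2y] zero: DF = P = 9229/10000 ≈ 0.922900
step 3 [3y] bond c/1=13/400: DF=(992731/1000000 − 13/400·(0.970000+0.922900))/(1+13/400) = 9019/10000 ≈ 0.901900
step 4 [4y] zero: DF = P = 1719/2000 ≈ 0.859500

1 1 97/100
2 2 9229/10000
3 3 9019/10000
4 4 1719/2000
DF(4y) = 1719/2000 ≈ 0.859500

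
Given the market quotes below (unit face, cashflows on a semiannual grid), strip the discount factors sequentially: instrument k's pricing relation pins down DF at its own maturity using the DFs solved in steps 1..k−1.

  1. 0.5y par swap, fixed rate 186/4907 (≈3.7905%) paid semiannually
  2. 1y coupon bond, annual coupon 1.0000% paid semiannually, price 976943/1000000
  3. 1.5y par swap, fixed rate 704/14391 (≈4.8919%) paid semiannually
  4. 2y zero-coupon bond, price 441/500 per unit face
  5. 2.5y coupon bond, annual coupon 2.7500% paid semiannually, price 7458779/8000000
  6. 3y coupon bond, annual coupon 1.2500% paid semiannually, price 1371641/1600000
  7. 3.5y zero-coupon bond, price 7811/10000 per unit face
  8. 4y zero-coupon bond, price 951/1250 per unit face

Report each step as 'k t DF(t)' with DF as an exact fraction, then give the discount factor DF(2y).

1 1/2 4907/5000
2 1 1209/1250
3 3/2 581/625
4 2 441/500
5 5/2 8687/10000
6 3 1029/1250
7 7/2 7811/10000
8 4 951/1250
DF(2y) = 441/500 ≈ 0.882000

step 1 [0.5y] swap r/2=93/4907: DF=(1 − 93/4907·(0))/(1+93/4907) = 4907/5000 ≈ 0.981400
step 2 [1y] bond c/2=1/200: DF=(976943/1000000 − 1/200·(0.981400))/(1+1/200) = 1209/1250 ≈ 0.967200
step 3 [1.5y] swap r/2=352/14391: DF=(1 − 352/14391·(0.981400+0.967200))/(1+352/14391) = 581/625 ≈ 0.929600
step 4 [2y] zero: DF = P = 441/500 ≈ 0.882000
step 5 [2.5y] bond c/2=11/800: DF=(7458779/8000000 − 11/800·(0.981400+0.967200+0.929600+0.882000))/(1+11/800) = 8687/10000 ≈ 0.868700
step 6 [3y] bond c/2=1/160: DF=(1371641/1600000 − 1/160·(0.981400+0.967200+0.929600+0.882000+0.868700))/(1+1/160) = 1029/1250 ≈ 0.823200
step 7 [3.5y] zero: DF = P = 7811/10000 ≈ 0.781100
step 8 [4y] zero: DF = P = 951/1250 ≈ 0.760800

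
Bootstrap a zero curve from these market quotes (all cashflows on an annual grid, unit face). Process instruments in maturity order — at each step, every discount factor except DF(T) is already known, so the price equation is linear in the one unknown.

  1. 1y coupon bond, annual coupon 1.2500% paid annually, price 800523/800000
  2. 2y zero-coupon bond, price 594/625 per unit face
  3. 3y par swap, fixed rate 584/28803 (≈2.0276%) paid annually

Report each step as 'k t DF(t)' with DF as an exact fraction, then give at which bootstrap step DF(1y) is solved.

1 1 9883/10000
2 2 594/625
3 3 1177/1250
DF(1y) is solved at step 1

step 1 [1y] bond c/1=1/80: DF=(800523/800000 − 1/80·(0))/(1+1/80) = 9883/10000 ≈ 0.988300
step 2 [2y] zero: DF = P = 594/625 ≈ 0.950400
step 3 [3y] swap r/1=584/28803: DF=(1 − 584/28803·(0.988300+0.950400))/(1+584/28803) = 1177/1250 ≈ 0.941600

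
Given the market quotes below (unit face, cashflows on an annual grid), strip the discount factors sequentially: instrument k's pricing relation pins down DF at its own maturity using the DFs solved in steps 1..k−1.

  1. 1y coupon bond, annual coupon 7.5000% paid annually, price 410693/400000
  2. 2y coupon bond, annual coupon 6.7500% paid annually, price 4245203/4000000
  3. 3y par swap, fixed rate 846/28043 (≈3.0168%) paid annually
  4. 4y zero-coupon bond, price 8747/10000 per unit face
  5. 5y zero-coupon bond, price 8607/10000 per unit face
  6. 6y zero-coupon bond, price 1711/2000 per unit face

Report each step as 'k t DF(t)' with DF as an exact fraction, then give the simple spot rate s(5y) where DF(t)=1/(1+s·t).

1 1 9551/10000
2 2 4669/5000
3 3 4577/5000
4 4 8747/10000
5 5 8607/10000
6 6 1711/2000
s(5y) = (1/(8607/10000) − 1)/(5) = 1393/43035 ≈ 3.2369%

step 1 [1y] bond c/1=3/40: DF=(410693/400000 − 3/40·(0))/(1+3/40) = 9551/10000 ≈ 0.955100
step 2 [2y] bond c/1=27/400: DF=(4245203/4000000 − 27/400·(0.955100))/(1+27/400) = 4669/5000 ≈ 0.933800
step 3 [3y] swap r/1=846/28043: DF=(1 − 846/28043·(0.955100+0.933800))/(1+846/28043) = 4577/5000 ≈ 0.915400
step 4 [4y] zero: DF = P = 8747/10000 ≈ 0.874700
step 5 [5y] zero: DF = P = 8607/10000 ≈ 0.860700
step 6 [6y] zero: DF = P = 1711/2000 ≈ 0.855500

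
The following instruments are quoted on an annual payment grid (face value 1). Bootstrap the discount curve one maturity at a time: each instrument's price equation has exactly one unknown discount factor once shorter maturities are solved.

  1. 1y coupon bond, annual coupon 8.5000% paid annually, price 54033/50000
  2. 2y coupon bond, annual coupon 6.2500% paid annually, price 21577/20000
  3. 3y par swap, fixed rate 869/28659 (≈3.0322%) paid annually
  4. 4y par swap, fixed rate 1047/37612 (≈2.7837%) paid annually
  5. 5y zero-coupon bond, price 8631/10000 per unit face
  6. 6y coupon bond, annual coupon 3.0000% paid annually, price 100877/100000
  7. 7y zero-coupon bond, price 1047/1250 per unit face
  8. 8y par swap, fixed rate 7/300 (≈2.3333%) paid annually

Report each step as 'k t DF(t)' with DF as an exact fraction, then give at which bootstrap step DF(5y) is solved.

step 1 [1y] bond c/1=17/200: DF=(54033/50000 − 17/200·(0))/(1+17/200) = 249/250 ≈ 0.996000
step 2 [2y] bond c/1=1/16: DF=(21577/20000 − 1/16·(0.996000))/(1+1/16) = 598/625 ≈ 0.956800
step 3 [3y] swap r/1=869/28659: DF=(1 − 869/28659·(0.996000+0.956800))/(1+869/28659) = 9131/10000 ≈ 0.913100
step 4 [4y] swap r/1=1047/37612: DF=(1 − 1047/37612·(0.996000+0.956800+0.913100))/(1+1047/37612) = 8953/10000 ≈ 0.895300
step 5 [5y] zero: DF = P = 8631/10000 ≈ 0.863100
step 6 [6y] bond c/1=3/100: DF=(100877/100000 − 3/100·(0.996000+0.956800+0.913100+0.895300+0.863100))/(1+3/100) = 8447/10000 ≈ 0.844700
step 7 [7y] zero: DF = P = 1047/1250 ≈ 0.837600
step 8 [8y] swap r/1=7/300: DF=(1 − 7/300·(0.996000+0.956800+0.913100+0.895300+0.863100+0.844700+0.837600))/(1+7/300) = 4167/5000 ≈ 0.833400

1 1 249/250
2 2 598/625
3 3 9131/10000
4 4 8953/10000
5 5 8631/10000
6 6 8447/10000
7 7 1047/1250
8 8 4167/5000
DF(5y) is solved at step 5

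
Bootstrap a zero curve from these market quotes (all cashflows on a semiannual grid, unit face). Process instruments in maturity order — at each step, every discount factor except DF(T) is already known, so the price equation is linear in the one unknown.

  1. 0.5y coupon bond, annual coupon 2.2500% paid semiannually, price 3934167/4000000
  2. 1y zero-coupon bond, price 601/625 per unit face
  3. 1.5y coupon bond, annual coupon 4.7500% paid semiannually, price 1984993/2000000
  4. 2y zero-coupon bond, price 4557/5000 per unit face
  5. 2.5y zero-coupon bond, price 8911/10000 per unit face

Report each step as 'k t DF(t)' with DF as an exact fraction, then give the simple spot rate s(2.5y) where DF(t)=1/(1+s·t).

1 1/2 4863/5000
2 1 601/625
3 3/2 4623/5000
4 2 4557/5000
5 5/2 8911/10000
s(2.5y) = (1/(8911/10000) − 1)/(5/2) = 2178/44555 ≈ 4.8883%

step 1 [0.5y] bond c/2=9/800: DF=(3934167/4000000 − 9/800·(0))/(1+9/800) = 4863/5000 ≈ 0.972600
step 2 [1y] zero: DF = P = 601/625 ≈ 0.961600
step 3 [1.5y] bond c/2=19/800: DF=(1984993/2000000 − 19/800·(0.972600+0.961600))/(1+19/800) = 4623/5000 ≈ 0.924600
step 4 [2y] zero: DF = P = 4557/5000 ≈ 0.911400
step 5 [2.5y] zero: DF = P = 8911/10000 ≈ 0.891100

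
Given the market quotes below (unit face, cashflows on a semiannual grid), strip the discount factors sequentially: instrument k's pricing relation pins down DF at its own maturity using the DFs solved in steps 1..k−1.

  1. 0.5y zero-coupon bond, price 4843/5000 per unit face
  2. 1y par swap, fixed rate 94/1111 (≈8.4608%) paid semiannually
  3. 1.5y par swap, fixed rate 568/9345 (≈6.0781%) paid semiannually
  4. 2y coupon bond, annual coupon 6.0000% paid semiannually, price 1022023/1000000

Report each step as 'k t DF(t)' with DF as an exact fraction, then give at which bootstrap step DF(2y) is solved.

1 1/2 4843/5000
2 1 9201/10000
3 3/2 2287/2500
4 2 4553/5000
DF(2y) is solved at step 4

step 1 [0.5y] zero: DF = P = 4843/5000 ≈ 0.968600
step 2 [1y] swap r/2=47/1111: DF=(1 − 47/1111·(0.968600))/(1+47/1111) = 9201/10000 ≈ 0.920100
step 3 [1.5y] swap r/2=284/9345: DF=(1 − 284/9345·(0.968600+0.920100))/(1+284/9345) = 2287/2500 ≈ 0.914800
step 4 [2y] bond c/2=3/100: DF=(1022023/1000000 − 3/100·(0.968600+0.920100+0.914800))/(1+3/100) = 4553/5000 ≈ 0.910600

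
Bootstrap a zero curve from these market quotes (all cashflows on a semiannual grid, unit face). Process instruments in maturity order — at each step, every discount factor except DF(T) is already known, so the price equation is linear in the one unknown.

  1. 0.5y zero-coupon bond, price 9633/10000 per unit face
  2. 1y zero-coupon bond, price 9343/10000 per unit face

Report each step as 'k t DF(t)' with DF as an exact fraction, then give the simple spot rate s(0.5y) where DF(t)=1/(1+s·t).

1 1/2 9633/10000
2 1 9343/10000
s(0.5y) = (1/(9633/10000) − 1)/(1/2) = 734/9633 ≈ 7.6196%

step 1 [0.5y] zero: DF = P = 9633/10000 ≈ 0.963300
step 2 [1y] zero: DF = P = 9343/10000 ≈ 0.934300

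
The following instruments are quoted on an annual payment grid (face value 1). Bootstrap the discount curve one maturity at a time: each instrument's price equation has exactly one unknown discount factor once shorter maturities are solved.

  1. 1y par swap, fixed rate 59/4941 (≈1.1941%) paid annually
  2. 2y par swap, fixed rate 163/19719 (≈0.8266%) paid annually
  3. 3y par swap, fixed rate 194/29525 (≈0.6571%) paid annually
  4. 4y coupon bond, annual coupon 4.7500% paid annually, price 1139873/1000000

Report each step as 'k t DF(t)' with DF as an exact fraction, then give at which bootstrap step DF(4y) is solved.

1 1 4941/5000
2 2 9837/10000
3 3 4903/5000
4 4 9543/10000
DF(4y) is solved at step 4

step 1 [1y] swap r/1=59/4941: DF=(1 − 59/4941·(0))/(1+59/4941) = 4941/5000 ≈ 0.988200
step 2 [2y] swap r/1=163/19719: DF=(1 − 163/19719·(0.988200))/(1+163/19719) = 9837/10000 ≈ 0.983700
step 3 [3y] swap r/1=194/29525: DF=(1 − 194/29525·(0.988200+0.983700))/(1+194/29525) = 4903/5000 ≈ 0.980600
step 4 [4y] bond c/1=19/400: DF=(1139873/1000000 − 19/400·(0.988200+0.983700+0.980600))/(1+19/400) = 9543/10000 ≈ 0.954300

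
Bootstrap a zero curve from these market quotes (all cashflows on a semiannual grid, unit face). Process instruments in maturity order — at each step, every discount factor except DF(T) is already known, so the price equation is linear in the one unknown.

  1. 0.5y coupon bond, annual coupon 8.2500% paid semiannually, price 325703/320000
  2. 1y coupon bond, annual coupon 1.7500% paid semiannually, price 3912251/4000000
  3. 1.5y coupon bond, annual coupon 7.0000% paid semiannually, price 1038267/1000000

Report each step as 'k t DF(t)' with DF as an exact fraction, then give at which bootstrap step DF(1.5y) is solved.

step 1 [0.5y] bond c/2=33/800: DF=(325703/320000 − 33/800·(0))/(1+33/800) = 391/400 ≈ 0.977500
step 2 [1y] bond c/2=7/800: DF=(3912251/4000000 − 7/800·(0.977500))/(1+7/800) = 9611/10000 ≈ 0.961100
step 3 [1.5y] bond c/2=7/200: DF=(1038267/1000000 − 7/200·(0.977500+0.961100))/(1+7/200) = 586/625 ≈ 0.937600

1 1/2 391/400
2 1 9611/10000
3 3/2 586/625
DF(1.5y) is solved at step 3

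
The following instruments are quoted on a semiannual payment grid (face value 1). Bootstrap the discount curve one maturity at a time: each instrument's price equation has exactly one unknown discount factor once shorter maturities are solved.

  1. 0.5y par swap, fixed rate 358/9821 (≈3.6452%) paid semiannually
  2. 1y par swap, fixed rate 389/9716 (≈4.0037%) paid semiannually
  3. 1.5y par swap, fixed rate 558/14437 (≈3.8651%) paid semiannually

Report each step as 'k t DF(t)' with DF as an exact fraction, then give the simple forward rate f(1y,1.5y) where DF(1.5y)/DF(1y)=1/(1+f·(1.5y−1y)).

1 1/2 9821/10000
2 1 9611/10000
3 3/2 4721/5000
f(1y,1.5y) = ((9611/10000)/(4721/5000) − 1)/(1/2) = 169/4721 ≈ 3.5798%

step 1 [0.5y] swap r/2=179/9821: DF=(1 − 179/9821·(0))/(1+179/9821) = 9821/10000 ≈ 0.982100
step 2 [1y] swap r/2=389/19432: DF=(1 − 389/19432·(0.982100))/(1+389/19432) = 9611/10000 ≈ 0.961100
step 3 [1.5y] swap r/2=279/14437: DF=(1 − 279/14437·(0.982100+0.961100))/(1+279/14437) = 4721/5000 ≈ 0.944200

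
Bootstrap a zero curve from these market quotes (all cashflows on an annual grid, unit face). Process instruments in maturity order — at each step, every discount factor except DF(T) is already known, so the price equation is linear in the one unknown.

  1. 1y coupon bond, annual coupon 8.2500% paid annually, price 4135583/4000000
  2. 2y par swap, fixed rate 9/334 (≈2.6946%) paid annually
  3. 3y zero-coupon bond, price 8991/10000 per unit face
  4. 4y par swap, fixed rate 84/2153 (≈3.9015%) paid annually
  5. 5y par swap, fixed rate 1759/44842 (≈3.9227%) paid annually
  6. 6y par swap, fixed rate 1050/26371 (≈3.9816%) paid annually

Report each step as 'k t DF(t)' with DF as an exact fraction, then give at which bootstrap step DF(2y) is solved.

1 1 9551/10000
2 2 9487/10000
3 3 8991/10000
4 4 2143/2500
5 5 8241/10000
6 6 79/100
DF(2y) is solved at step 2

step 1 [1y] bond c/1=33/400: DF=(4135583/4000000 − 33/400·(0))/(1+33/400) = 9551/10000 ≈ 0.955100
step 2 [2y] swap r/1=9/334: DF=(1 − 9/334·(0.955100))/(1+9/334) = 9487/10000 ≈ 0.948700
step 3 [3y] zero: DF = P = 8991/10000 ≈ 0.899100
step 4 [4y] swap r/1=84/2153: DF=(1 − 84/2153·(0.955100+0.948700+0.899100))/(1+84/2153) = 2143/2500 ≈ 0.857200
step 5 [5y] swap r/1=1759/44842: DF=(1 − 1759/44842·(0.955100+0.948700+0.899100+0.857200))/(1+1759/44842) = 8241/10000 ≈ 0.824100
step 6 [6y] swap r/1=1050/26371: DF=(1 − 1050/26371·(0.955100+0.948700+0.899100+0.857200+0.824100))/(1+1050/26371) = 79/100 ≈ 0.790000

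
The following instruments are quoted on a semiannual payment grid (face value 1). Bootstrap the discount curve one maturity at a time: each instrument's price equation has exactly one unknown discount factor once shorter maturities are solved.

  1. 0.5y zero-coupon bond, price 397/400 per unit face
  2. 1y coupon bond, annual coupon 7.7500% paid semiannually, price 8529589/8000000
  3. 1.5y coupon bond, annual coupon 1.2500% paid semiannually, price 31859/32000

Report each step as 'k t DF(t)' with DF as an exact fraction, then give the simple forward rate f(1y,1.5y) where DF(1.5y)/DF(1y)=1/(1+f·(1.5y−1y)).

1 1/2 397/400
2 1 4947/5000
3 3/2 9771/10000
f(1y,1.5y) = ((4947/5000)/(9771/10000) − 1)/(1/2) = 82/3257 ≈ 2.5177%

step 1 [0.5y] zero: DF = P = 397/400 ≈ 0.992500
step 2 [1y] bond c/2=31/800: DF=(8529589/8000000 − 31/800·(0.992500))/(1+31/800) = 4947/5000 ≈ 0.989400
step 3 [1.5y] bond c/2=1/160: DF=(31859/32000 − 1/160·(0.992500+0.989400))/(1+1/160) = 9771/10000 ≈ 0.977100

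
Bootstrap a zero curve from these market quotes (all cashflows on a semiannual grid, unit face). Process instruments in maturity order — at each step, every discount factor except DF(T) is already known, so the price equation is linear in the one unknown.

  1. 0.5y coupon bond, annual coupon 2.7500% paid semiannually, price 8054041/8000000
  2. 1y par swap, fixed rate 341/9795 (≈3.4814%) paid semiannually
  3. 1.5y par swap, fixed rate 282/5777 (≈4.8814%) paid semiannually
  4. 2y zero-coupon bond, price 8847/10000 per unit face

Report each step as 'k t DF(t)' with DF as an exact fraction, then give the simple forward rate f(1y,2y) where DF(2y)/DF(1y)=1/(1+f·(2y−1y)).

step 1 [0.5y] bond c/2=11/800: DF=(8054041/8000000 − 11/800·(0))/(1+11/800) = 9931/10000 ≈ 0.993100
step 2 [1y] swap r/2=341/19590: DF=(1 − 341/19590·(0.993100))/(1+341/19590) = 9659/10000 ≈ 0.965900
step 3 [1.5y] swap r/2=141/5777: DF=(1 − 141/5777·(0.993100+0.965900))/(1+141/5777) = 1859/2000 ≈ 0.929500
step 4 [2y] zero: DF = P = 8847/10000 ≈ 0.884700

1 1/2 9931/10000
2 1 9659/10000
3 3/2 1859/2000
4 2 8847/10000
f(1y,2y) = ((9659/10000)/(8847/10000) − 1)/(1) = 812/8847 ≈ 9.1783%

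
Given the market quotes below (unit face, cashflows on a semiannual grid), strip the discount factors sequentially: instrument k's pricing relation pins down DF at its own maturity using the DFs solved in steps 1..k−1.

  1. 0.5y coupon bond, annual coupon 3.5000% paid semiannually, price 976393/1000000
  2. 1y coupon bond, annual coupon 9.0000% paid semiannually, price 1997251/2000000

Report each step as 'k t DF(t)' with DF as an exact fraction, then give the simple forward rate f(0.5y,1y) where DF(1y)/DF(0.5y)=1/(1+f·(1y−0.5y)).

1 1/2 2399/2500
2 1 9143/10000
f(0.5y,1y) = ((2399/2500)/(9143/10000) − 1)/(1/2) = 906/9143 ≈ 9.9092%

step 1 [0.5y] bond c/2=7/400: DF=(976393/1000000 − 7/400·(0))/(1+7/400) = 2399/2500 ≈ 0.959600
step 2 [1y] bond c/2=9/200: DF=(1997251/2000000 − 9/200·(0.959600))/(1+9/200) = 9143/10000 ≈ 0.914300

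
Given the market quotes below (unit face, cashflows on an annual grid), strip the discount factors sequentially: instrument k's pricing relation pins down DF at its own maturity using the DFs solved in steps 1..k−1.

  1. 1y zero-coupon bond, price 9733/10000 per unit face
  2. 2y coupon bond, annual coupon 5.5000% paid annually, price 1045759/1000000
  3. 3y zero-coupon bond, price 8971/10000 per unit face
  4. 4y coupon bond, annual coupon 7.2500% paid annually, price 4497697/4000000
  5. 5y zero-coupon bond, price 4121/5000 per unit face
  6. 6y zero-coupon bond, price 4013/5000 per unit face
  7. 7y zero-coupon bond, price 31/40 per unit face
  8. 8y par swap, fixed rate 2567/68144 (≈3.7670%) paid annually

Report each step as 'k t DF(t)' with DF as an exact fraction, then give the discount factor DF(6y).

step 1 [1y] zero: DF = P = 9733/10000 ≈ 0.973300
step 2 [2y] bond c/1=11/200: DF=(1045759/1000000 − 11/200·(0.973300))/(1+11/200) = 1881/2000 ≈ 0.940500
step 3 [3y] zero: DF = P = 8971/10000 ≈ 0.897100
step 4 [4y] bond c/1=29/400: DF=(4497697/4000000 − 29/400·(0.973300+0.940500+0.897100))/(1+29/400) = 1073/1250 ≈ 0.858400
step 5 [5y] zero: DF = P = 4121/5000 ≈ 0.824200
step 6 [6y] zero: DF = P = 4013/5000 ≈ 0.802600
step 7 [7y] zero: DF = P = 31/40 ≈ 0.775000
step 8 [8y] swap r/1=2567/68144: DF=(1 − 2567/68144·(0.973300+0.940500+0.897100+0.858400+0.824200+0.802600+0.775000))/(1+2567/68144) = 7433/10000 ≈ 0.743300

1 1 9733/10000
2 2 1881/2000
3 3 8971/10000
4 4 1073/1250
5 5 4121/5000
6 6 4013/5000
7 7 31/40
8 8 7433/10000
DF(6y) = 4013/5000 ≈ 0.802600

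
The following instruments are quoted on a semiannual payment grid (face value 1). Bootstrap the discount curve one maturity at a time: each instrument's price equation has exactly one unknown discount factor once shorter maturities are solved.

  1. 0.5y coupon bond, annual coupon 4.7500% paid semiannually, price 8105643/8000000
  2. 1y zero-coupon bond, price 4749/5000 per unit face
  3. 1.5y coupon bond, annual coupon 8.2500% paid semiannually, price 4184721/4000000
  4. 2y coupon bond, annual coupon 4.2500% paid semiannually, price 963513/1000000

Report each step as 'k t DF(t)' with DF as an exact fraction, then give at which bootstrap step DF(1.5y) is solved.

1 1/2 9897/10000
2 1 4749/5000
3 3/2 9279/10000
4 2 4419/5000
DF(1.5y) is solved at step 3

step 1 [0.5y] bond c/2=19/800: DF=(8105643/8000000 − 19/800·(0))/(1+19/800) = 9897/10000 ≈ 0.989700
step 2 [1y] zero: DF = P = 4749/5000 ≈ 0.949800
step 3 [1.5y] bond c/2=33/800: DF=(4184721/4000000 − 33/800·(0.989700+0.949800))/(1+33/800) = 9279/10000 ≈ 0.927900
step 4 [2y] bond c/2=17/800: DF=(963513/1000000 − 17/800·(0.989700+0.949800+0.927900))/(1+17/800) = 4419/5000 ≈ 0.883800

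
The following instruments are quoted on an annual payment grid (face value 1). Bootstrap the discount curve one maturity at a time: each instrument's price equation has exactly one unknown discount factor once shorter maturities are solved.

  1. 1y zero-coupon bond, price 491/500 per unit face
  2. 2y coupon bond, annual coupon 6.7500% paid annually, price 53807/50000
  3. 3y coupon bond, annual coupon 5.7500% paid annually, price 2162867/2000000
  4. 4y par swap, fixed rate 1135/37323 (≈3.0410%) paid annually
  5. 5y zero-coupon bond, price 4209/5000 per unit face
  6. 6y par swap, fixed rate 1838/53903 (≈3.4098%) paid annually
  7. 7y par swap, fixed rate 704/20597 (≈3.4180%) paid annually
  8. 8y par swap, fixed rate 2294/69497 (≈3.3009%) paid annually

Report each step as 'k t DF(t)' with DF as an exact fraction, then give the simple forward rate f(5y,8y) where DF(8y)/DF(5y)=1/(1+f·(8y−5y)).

step 1 [1y] zero: DF = P = 491/500 ≈ 0.982000
step 2 [2y] bond c/1=27/400: DF=(53807/50000 − 27/400·(0.982000))/(1+27/400) = 473/500 ≈ 0.946000
step 3 [3y] bond c/1=23/400: DF=(2162867/2000000 − 23/400·(0.982000+0.946000))/(1+23/400) = 4589/5000 ≈ 0.917800
step 4 [4y] swap r/1=1135/37323: DF=(1 − 1135/37323·(0.982000+0.946000+0.917800))/(1+1135/37323) = 1773/2000 ≈ 0.886500
step 5 [5y] zero: DF = P = 4209/5000 ≈ 0.841800
step 6 [6y] swap r/1=1838/53903: DF=(1 − 1838/53903·(0.982000+0.946000+0.917800+0.886500+0.841800))/(1+1838/53903) = 4081/5000 ≈ 0.816200
step 7 [7y] swap r/1=704/20597: DF=(1 − 704/20597·(0.982000+0.946000+0.917800+0.886500+0.841800+0.816200))/(1+704/20597) = 493/625 ≈ 0.788800
step 8 [8y] swap r/1=2294/69497: DF=(1 − 2294/69497·(0.982000+0.946000+0.917800+0.886500+0.841800+0.816200+0.788800))/(1+2294/69497) = 3853/5000 ≈ 0.770600

1 1 491/500
2 2 473/500
3 3 4589/5000
4 4 1773/2000
5 5 4209/5000
6 6 4081/5000
7 7 493/625
8 8 3853/5000
f(5y,8y) = ((4209/5000)/(3853/5000) − 1)/(3) = 356/11559 ≈ 3.0799%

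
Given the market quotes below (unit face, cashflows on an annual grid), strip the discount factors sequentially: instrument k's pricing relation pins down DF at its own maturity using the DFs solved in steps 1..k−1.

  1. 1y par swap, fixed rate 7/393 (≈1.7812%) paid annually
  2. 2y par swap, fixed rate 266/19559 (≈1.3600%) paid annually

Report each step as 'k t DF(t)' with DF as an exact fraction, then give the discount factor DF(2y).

1 1 393/400
2 2 4867/5000
DF(2y) = 4867/5000 ≈ 0.973400

step 1 [1y] swap r/1=7/393: DF=(1 − 7/393·(0))/(1+7/393) = 393/400 ≈ 0.982500
step 2 [2y] swap r/1=266/19559: DF=(1 − 266/19559·(0.982500))/(1+266/19559) = 4867/5000 ≈ 0.973400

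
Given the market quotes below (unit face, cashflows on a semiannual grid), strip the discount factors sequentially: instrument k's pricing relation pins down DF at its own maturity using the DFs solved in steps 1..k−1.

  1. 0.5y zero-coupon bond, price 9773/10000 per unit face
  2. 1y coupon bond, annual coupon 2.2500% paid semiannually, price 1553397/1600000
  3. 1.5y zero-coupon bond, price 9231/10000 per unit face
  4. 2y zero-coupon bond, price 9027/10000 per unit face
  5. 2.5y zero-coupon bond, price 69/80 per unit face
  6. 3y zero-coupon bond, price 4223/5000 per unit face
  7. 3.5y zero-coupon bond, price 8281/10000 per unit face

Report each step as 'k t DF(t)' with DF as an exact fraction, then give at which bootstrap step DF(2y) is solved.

1 1/2 9773/10000
2 1 2373/2500
3 3/2 9231/10000
4 2 9027/10000
5 5/2 69/80
6 3 4223/5000
7 7/2 8281/10000
DF(2y) is solved at step 4

step 1 [0.5y] zero: DF = P = 9773/10000 ≈ 0.977300
step 2 [1y] bond c/2=9/800: DF=(1553397/1600000 − 9/800·(0.977300))/(1+9/800) = 2373/2500 ≈ 0.949200
step 3 [1.5y] zero: DF = P = 9231/10000 ≈ 0.923100
step 4 [2y] zero: DF = P = 9027/10000 ≈ 0.902700
step 5 [2.5y] zero: DF = P = 69/80 ≈ 0.862500
step 6 [3y] zero: DF = P = 4223/5000 ≈ 0.844600
step 7 [3.5y] zero: DF = P = 8281/10000 ≈ 0.828100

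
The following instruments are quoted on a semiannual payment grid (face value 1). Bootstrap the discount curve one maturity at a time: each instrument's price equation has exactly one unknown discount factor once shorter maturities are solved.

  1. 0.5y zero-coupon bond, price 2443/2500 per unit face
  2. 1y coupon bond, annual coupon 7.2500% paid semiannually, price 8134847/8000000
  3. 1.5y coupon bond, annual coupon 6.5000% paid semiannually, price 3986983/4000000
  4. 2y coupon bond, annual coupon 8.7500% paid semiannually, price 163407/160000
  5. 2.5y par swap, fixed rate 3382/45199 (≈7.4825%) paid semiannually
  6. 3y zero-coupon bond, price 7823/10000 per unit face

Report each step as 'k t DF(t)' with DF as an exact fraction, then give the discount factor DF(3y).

step 1 [0.5y] zero: DF = P = 2443/2500 ≈ 0.977200
step 2 [1y] bond c/2=29/800: DF=(8134847/8000000 − 29/800·(0.977200))/(1+29/800) = 9471/10000 ≈ 0.947100
step 3 [1.5y] bond c/2=13/400: DF=(3986983/4000000 − 13/400·(0.977200+0.947100))/(1+13/400) = 1131/1250 ≈ 0.904800
step 4 [2y] bond c/2=7/160: DF=(163407/160000 − 7/160·(0.977200+0.947100+0.904800))/(1+7/160) = 8599/10000 ≈ 0.859900
step 5 [2.5y] swap r/2=1691/45199: DF=(1 − 1691/45199·(0.977200+0.947100+0.904800+0.859900))/(1+1691/45199) = 8309/10000 ≈ 0.830900
step 6 [3y] zero: DF = P = 7823/10000 ≈ 0.782300

1 1/2 2443/2500
2 1 9471/10000
3 3/2 1131/1250
4 2 8599/10000
5 5/2 8309/10000
6 3 7823/10000
DF(3y) = 7823/10000 ≈ 0.782300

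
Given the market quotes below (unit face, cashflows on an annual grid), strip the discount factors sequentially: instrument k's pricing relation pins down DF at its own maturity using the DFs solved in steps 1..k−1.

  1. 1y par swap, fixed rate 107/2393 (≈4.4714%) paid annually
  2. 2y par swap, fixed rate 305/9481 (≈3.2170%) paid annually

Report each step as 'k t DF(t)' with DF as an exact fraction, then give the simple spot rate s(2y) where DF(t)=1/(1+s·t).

step 1 [1y] swap r/1=107/2393: DF=(1 − 107/2393·(0))/(1+107/2393) = 2393/2500 ≈ 0.957200
step 2 [2y] swap r/1=305/9481: DF=(1 − 305/9481·(0.957200))/(1+305/9481) = 939/1000 ≈ 0.939000

1 1 2393/2500
2 2 939/1000
s(2y) = (1/(939/1000) − 1)/(2) = 61/1878 ≈ 3.2481%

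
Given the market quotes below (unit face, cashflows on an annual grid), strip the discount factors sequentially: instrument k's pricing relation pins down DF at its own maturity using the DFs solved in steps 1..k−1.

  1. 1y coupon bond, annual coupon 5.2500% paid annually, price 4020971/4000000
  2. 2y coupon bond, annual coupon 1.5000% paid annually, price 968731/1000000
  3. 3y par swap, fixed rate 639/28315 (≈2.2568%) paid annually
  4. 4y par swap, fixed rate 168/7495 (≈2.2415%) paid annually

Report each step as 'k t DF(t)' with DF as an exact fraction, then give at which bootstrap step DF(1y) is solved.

step 1 [1y] bond c/1=21/400: DF=(4020971/4000000 − 21/400·(0))/(1+21/400) = 9551/10000 ≈ 0.955100
step 2 [2y] bond c/1=3/200: DF=(968731/1000000 − 3/200·(0.955100))/(1+3/200) = 9403/10000 ≈ 0.940300
step 3 [3y] swap r/1=639/28315: DF=(1 − 639/28315·(0.955100+0.940300))/(1+639/28315) = 9361/10000 ≈ 0.936100
step 4 [4y] swap r/1=168/7495: DF=(1 − 168/7495·(0.955100+0.940300+0.936100))/(1+168/7495) = 229/250 ≈ 0.916000

1 1 9551/10000
2 2 9403/10000
3 3 9361/10000
4 4 229/250
DF(1y) is solved at step 1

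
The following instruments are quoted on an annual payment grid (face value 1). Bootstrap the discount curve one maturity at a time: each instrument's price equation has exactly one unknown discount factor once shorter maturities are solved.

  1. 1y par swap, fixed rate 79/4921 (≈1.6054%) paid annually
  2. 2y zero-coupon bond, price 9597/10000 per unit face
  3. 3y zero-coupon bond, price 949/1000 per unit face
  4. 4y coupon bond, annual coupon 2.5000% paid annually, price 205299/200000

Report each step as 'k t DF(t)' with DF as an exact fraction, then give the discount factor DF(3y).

1 1 4921/5000
2 2 9597/10000
3 3 949/1000
4 4 9309/10000
DF(3y) = 949/1000 ≈ 0.949000

step 1 [1y] swap r/1=79/4921: DF=(1 − 79/4921·(0))/(1+79/4921) = 4921/5000 ≈ 0.984200
step 2 [2y] zero: DF = P = 9597/10000 ≈ 0.959700
step 3 [3y] zero: DF = P = 949/1000 ≈ 0.949000
step 4 [4y] bond c/1=1/40: DF=(205299/200000 − 1/40·(0.984200+0.959700+0.949000))/(1+1/40) = 9309/10000 ≈ 0.930900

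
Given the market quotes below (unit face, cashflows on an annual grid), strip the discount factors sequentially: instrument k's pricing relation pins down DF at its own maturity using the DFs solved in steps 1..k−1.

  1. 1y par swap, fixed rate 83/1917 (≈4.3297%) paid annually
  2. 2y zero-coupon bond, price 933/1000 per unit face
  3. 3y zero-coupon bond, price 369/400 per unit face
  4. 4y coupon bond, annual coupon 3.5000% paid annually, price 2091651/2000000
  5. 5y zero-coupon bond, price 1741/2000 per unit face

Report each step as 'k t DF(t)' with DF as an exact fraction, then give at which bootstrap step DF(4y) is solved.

step 1 [1y] swap r/1=83/1917: DF=(1 − 83/1917·(0))/(1+83/1917) = 1917/2000 ≈ 0.958500
step 2 [2y] zero: DF = P = 933/1000 ≈ 0.933000
step 3 [3y] zero: DF = P = 369/400 ≈ 0.922500
step 4 [4y] bond c/1=7/200: DF=(2091651/2000000 − 7/200·(0.958500+0.933000+0.922500))/(1+7/200) = 9153/10000 ≈ 0.915300
step 5 [5y] zero: DF = P = 1741/2000 ≈ 0.870500

1 1 1917/2000
2 2 933/1000
3 3 369/400
4 4 9153/10000
5 5 1741/2000
DF(4y) is solved at step 4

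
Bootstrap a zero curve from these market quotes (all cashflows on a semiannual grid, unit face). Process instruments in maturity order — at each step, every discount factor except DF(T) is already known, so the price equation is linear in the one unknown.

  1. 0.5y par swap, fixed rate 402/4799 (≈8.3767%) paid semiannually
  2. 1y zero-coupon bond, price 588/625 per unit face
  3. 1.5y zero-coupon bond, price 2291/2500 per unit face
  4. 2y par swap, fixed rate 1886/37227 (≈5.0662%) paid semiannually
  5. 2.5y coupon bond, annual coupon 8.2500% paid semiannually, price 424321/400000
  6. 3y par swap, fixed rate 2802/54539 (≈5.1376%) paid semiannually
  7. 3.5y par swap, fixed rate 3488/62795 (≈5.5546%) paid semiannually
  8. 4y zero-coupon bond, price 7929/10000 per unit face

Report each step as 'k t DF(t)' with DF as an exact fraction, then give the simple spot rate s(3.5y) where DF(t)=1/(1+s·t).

step 1 [0.5y] swap r/2=201/4799: DF=(1 − 201/4799·(0))/(1+201/4799) = 4799/5000 ≈ 0.959800
step 2 [1y] zero: DF = P = 588/625 ≈ 0.940800
step 3 [1.5y] zero: DF = P = 2291/2500 ≈ 0.916400
step 4 [2y] swap r/2=943/37227: DF=(1 − 943/37227·(0.959800+0.940800+0.916400))/(1+943/37227) = 9057/10000 ≈ 0.905700
step 5 [2.5y] bond c/2=33/800: DF=(424321/400000 − 33/800·(0.959800+0.940800+0.916400+0.905700))/(1+33/800) = 8713/10000 ≈ 0.871300
step 6 [3y] swap r/2=1401/54539: DF=(1 − 1401/54539·(0.959800+0.940800+0.916400+0.905700+0.871300))/(1+1401/54539) = 8599/10000 ≈ 0.859900
step 7 [3.5y] swap r/2=1744/62795: DF=(1 − 1744/62795·(0.959800+0.940800+0.916400+0.905700+0.871300+0.859900))/(1+1744/62795) = 516/625 ≈ 0.825600
step 8 [4y] zero: DF = P = 7929/10000 ≈ 0.792900

1 1/2 4799/5000
2 1 588/625
3 3/2 2291/2500
4 2 9057/10000
5 5/2 8713/10000
6 3 8599/10000
7 7/2 516/625
8 4 7929/10000
s(3.5y) = (1/(516/625) − 1)/(7/2) = 109/1806 ≈ 6.0354%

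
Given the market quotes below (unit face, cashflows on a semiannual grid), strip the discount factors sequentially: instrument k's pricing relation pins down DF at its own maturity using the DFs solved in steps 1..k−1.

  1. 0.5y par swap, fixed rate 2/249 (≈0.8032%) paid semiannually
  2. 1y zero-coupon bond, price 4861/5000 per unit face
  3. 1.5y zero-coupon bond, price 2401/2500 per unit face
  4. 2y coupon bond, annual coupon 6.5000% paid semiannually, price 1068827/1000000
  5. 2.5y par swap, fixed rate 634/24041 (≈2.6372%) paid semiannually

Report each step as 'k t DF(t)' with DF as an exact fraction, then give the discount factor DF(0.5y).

step 1 [0.5y] swap r/2=1/249: DF=(1 − 1/249·(0))/(1+1/249) = 249/250 ≈ 0.996000
step 2 [1y] zero: DF = P = 4861/5000 ≈ 0.972200
step 3 [1.5y] zero: DF = P = 2401/2500 ≈ 0.960400
step 4 [2y] bond c/2=13/400: DF=(1068827/1000000 − 13/400·(0.996000+0.972200+0.960400))/(1+13/400) = 943/1000 ≈ 0.943000
step 5 [2.5y] swap r/2=317/24041: DF=(1 − 317/24041·(0.996000+0.972200+0.960400+0.943000))/(1+317/24041) = 4683/5000 ≈ 0.936600

1 1/2 249/250
2 1 4861/5000
3 3/2 2401/2500
4 2 943/1000
5 5/2 4683/5000
DF(0.5y) = 249/250 ≈ 0.996000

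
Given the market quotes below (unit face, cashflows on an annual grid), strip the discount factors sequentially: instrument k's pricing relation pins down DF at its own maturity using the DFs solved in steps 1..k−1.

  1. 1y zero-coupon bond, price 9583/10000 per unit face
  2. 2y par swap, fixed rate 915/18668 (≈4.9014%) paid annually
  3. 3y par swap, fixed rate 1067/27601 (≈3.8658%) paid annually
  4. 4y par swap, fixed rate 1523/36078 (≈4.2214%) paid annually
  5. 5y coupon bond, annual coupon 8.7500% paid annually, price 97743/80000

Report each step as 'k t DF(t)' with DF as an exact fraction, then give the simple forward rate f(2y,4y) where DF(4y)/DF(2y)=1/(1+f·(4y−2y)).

1 1 9583/10000
2 2 1817/2000
3 3 8933/10000
4 4 8477/10000
5 5 2083/2500
f(2y,4y) = ((1817/2000)/(8477/10000) − 1)/(2) = 304/8477 ≈ 3.5862%

step 1 [1y] zero: DF = P = 9583/10000 ≈ 0.958300
step 2 [2y] swap r/1=915/18668: DF=(1 − 915/18668·(0.958300))/(1+915/18668) = 1817/2000 ≈ 0.908500
step 3 [3y] swap r/1=1067/27601: DF=(1 − 1067/27601·(0.958300+0.908500))/(1+1067/27601) = 8933/10000 ≈ 0.893300
step 4 [4y] swap r/1=1523/36078: DF=(1 − 1523/36078·(0.958300+0.908500+0.893300))/(1+1523/36078) = 8477/10000 ≈ 0.847700
step 5 [5y] bond c/1=7/80: DF=(97743/80000 − 7/80·(0.958300+0.908500+0.893300+0.847700))/(1+7/80) = 2083/2500 ≈ 0.833200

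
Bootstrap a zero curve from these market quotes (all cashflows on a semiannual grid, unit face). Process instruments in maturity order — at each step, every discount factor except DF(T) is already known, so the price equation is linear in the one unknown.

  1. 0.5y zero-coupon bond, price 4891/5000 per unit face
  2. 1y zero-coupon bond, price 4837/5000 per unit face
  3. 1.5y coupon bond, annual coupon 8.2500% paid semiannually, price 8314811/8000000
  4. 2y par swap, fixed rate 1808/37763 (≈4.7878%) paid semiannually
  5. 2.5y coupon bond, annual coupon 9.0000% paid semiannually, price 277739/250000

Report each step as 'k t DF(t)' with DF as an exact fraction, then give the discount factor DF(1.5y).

1 1/2 4891/5000
2 1 4837/5000
3 3/2 9211/10000
4 2 1137/1250
5 5/2 1801/2000
DF(1.5y) = 9211/10000 ≈ 0.921100

step 1 [0.5y] zero: DF = P = 4891/5000 ≈ 0.978200
step 2 [1y] zero: DF = P = 4837/5000 ≈ 0.967400
step 3 [1.5y] bond c/2=33/800: DF=(8314811/8000000 − 33/800·(0.978200+0.967400))/(1+33/800) = 9211/10000 ≈ 0.921100
step 4 [2y] swap r/2=904/37763: DF=(1 − 904/37763·(0.978200+0.967400+0.921100))/(1+904/37763) = 1137/1250 ≈ 0.909600
step 5 [2.5y] bond c/2=9/200: DF=(277739/250000 − 9/200·(0.978200+0.967400+0.921100+0.909600))/(1+9/200) = 1801/2000 ≈ 0.900500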